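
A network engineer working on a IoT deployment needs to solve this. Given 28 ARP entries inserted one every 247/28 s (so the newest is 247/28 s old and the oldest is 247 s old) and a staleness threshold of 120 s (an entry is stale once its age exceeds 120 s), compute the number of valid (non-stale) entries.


Ages are k * 247/28 s for k = 1..28 (spacing = 8.8214 s).
Entry k is valid iff k * 247/28 <= 120 iff k <= 28 * 120 / 247 = 13.6032
n_valid = floor(13.6032) = 13
(n_stale = 28 - 13 = 15)

13


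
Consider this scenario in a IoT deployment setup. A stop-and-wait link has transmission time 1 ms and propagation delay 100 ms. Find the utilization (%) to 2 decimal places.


Given: Ttrans = 1 ms, Tprop = 100 ms
RTT = 2 * Tprop = 2 * 100 = 200 ms
U = Ttrans / (Ttrans + RTT)
U = 1 / (1 + 200)
U = 1 / 201 = 0.004975
U% = 0.50%

0.50


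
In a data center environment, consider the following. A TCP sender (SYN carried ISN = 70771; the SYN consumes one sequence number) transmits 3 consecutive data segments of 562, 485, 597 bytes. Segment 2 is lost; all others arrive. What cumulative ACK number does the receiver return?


SYN uses sequence number 70771; first data byte = ISN + 1 = 70772.
Segment 1: SEQ = 70772, len = 562 B, covers [70772, 71333]
Segment 2: SEQ = 71334, len = 485 B, covers [71334, 71818] [LOST]
Segment 3: SEQ = 71819, len = 597 B, covers [71819, 72415]
In-order data received: bytes [70772, 71333] (segments 1..1).
Segment 2 missing -> gap begins at byte 71334; later segments buffered out of order.
Cumulative ACK = next expected in-order byte = 70772 + 562 = 71334

71334


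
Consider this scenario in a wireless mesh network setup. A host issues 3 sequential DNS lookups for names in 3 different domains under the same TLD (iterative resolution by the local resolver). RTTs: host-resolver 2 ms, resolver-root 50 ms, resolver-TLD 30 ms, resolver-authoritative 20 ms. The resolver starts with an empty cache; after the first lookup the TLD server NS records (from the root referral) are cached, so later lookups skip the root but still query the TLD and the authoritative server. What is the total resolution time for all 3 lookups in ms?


Lookup 1 (cold cache): local + root + TLD + auth = 2 + 50 + 30 + 20 = 102 ms
Lookups 2..3 (TLD NS cached -> skip root; new domain -> still ask TLD and auth): local + TLD + auth = 2 + 30 + 20 = 52 ms each
Remaining 2 lookups: 2 * 52 = 104 ms
Total = 102 + 104 = 206 ms

206


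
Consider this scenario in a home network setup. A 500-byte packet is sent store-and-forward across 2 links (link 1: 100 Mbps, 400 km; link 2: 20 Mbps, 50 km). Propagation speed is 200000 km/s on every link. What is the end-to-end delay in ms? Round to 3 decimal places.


Packet = 500 bytes = 4000 bits. Store-and-forward: sum (t_trans + t_prop) per link.
Link 1: t_trans = 4000/(100*10^6) s = 0.0400 ms; t_prop = 400/200000 s = 2.0000 ms; subtotal = 2.0400 ms
Link 2: t_trans = 4000/(20*10^6) s = 0.2000 ms; t_prop = 50/200000 s = 0.2500 ms; subtotal = 0.4500 ms
End-to-end = 2.0400 + 0.4500 = 2.4900 ms -> 2.490 ms (3 dp)

2.490


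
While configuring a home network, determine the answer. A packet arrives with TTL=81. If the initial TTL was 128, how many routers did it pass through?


Given: initial TTL = 128, received TTL = 81
Hops = initial TTL - received TTL
Hops = 128 - 81 = 47

47


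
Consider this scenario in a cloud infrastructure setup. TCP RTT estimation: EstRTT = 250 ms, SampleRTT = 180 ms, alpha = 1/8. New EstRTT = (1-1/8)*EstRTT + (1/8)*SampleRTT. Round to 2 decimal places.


Given: EstRTT = 250 ms, SampleRTT = 180 ms, alpha = 1/8
New EstRTT = (1 - alpha) * EstRTT + alpha * SampleRTT
(7/8) * 250 = 218.75
(1/8) * 180 = 22.5
New EstRTT = 218.75 + 22.5 = 241.25 ms -> 241.25 ms (2 dp)

241.25


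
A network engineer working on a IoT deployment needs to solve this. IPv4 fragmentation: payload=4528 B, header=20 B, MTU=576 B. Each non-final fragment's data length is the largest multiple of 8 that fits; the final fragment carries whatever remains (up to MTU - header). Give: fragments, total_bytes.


Max data per non-final fragment = floor((MTU - header)/8)*8 = floor((576 - 20)/8)*8 = floor(556/8)*8 = 552 B
Final fragment needs no 8-byte alignment: it can carry up to MTU - header = 556 B
Non-final fragments needed = ceil((payload - 556) / 552) = ceil(3972/552) = ceil(7.1957) = 8
Number of fragments = 8 + 1 = 9
Fragment sizes (data): 8 * 552 B + 112 B (last, 112 <= 556 OK)
Total bytes sent = payload + n_frags * header = 4528 + 9*20 = 4528 + 180 = 4708 B

9, 4708


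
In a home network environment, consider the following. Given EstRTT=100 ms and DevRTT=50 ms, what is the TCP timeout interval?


Given: EstRTT = 100 ms, DevRTT = 50 ms
Timeout = EstRTT + 4 * DevRTT
4 * DevRTT = 4 * 50 = 200
Timeout = 100 + 200 = 300 ms

300


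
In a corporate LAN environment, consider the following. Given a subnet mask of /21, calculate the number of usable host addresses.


Given: subnet mask /21
Host bits = 32 - 21 = 11
Total addresses = 2^11 = 2048
Usable hosts = 2048 - 2 (network + broadcast) = 2046

2046


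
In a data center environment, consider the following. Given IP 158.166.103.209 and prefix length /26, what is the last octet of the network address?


Given: IP = 158.166.103.209, prefix = /26
Subnet mask = 255.255.255.192
Last octet of IP: 209
Last octet of mask: 192
Network last octet = 209 AND 192 = 192

192


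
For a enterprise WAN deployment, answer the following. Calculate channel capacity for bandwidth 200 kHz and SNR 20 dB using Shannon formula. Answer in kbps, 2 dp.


Given: B = 200 kHz, SNR = 20 dB
SNR linear = 10^(20/10) = 100
1 + SNR = 101
log2(101) = 6.6582114828
C = 200 * 1000 * 6.6582114828 = 1331642.2966 bps
C = 1331.642297 kbps -> 1331.64 kbps (2 dp)

1331.64


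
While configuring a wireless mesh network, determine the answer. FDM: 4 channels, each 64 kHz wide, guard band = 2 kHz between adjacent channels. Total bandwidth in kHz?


Given: 4 channels, 64 kHz each, guard = 2 kHz
Channel bandwidth = 4 * 64 = 256 kHz
Guard bands = 3 gaps * 2 kHz = 6 kHz
Total = 256 + 6 = 262 kHz

262


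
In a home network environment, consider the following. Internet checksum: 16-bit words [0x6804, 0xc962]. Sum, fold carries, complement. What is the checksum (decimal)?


Given words: [0x6804, 0xc962]
Step 1: Sum all words
Raw sum = 26628 + 51554 = 78182
Step 2: Fold carry: (12646 + 1) = 12647
One's complement = ~12647 & 0xFFFF = 52888

52888


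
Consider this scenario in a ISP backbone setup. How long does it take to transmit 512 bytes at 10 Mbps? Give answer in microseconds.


Given: packet = 512 bytes, bandwidth = 10 Mbps
Packet in bits = 512 * 8 = 4096 bits
Bandwidth = 10 * 10^6 = 10000000 bps
Time = 4096 / 10000000 seconds
Time in us = 4096 * 10^6 / 10000000 = 409.6

409.6


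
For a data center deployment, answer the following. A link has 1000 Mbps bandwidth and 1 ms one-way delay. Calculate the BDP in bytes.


Given: bandwidth = 1000 Mbps, delay = 1 ms
BDP in bits = 1000 * 10^6 * 1 / 1000
BDP in bits = 1000000
BDP in bytes = 1000000 / 8 = 125000

125000


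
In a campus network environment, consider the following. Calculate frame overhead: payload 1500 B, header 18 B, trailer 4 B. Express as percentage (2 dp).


Given: payload = 1500 B, header = 18 B, trailer = 4 B
Overhead bytes = header + trailer = 18 + 4 = 22
Total frame = payload + overhead = 1500 + 22 = 1522
Overhead % = 22 / 1522 * 100 = 1.4455% -> 1.45% (2 dp)

1.45


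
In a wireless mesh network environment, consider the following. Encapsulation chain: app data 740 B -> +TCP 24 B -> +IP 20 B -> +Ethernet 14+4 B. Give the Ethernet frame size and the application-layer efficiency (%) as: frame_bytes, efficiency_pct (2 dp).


TCP segment = 740 + 24 = 764 B
IP packet = 764 + 20 = 784 B
Ethernet frame = 784 + 14 + 4 = 802 B
Efficiency = app / frame = 740 / 802 = 0.922693 = 92.2693% -> 92.27% (2 dp)

802, 92.27


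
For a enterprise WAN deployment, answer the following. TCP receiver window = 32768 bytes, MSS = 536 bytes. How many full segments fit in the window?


Given: RWND = 32768 bytes, MSS = 536 bytes
Full segments = floor(RWND / MSS)
Full segments = floor(32768 / 536)
Full segments = floor(61.1343) = 61

61


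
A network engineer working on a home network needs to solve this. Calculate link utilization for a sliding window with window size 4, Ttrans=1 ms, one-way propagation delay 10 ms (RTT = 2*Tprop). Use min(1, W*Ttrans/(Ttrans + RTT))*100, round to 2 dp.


Given: W = 4, Ttrans = 1 ms, RTT = 20 ms (= 2 * Tprop, Tprop = 10 ms)
Cycle time = Ttrans + RTT = 1 + 20 = 21 ms (first packet sent until its ACK returns)
W * Ttrans = 4 * 1 = 4 ms of sending per cycle
W * Ttrans / (Ttrans + RTT) = 4 / 21 = 0.190476
U = min(1, 0.190476) = 0.190476
U% = 19.05%

19.05


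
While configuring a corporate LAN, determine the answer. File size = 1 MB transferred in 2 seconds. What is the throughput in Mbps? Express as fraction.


Given: file = 1 MB, time = 2 s
File in Mb = 1 * 8 = 8 Mb
Throughput = 8 / 2 Mbps
Throughput = 4 Mbps

4


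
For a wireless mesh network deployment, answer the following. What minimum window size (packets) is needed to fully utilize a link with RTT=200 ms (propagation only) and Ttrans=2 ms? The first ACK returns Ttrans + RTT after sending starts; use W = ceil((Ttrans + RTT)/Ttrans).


Given: Ttrans = 2 ms, RTT = 200 ms (= 2 * Tprop, Tprop = 100 ms)
Time until first ACK returns = Ttrans + RTT = 2 + 200 = 202 ms
Need W * Ttrans >= Ttrans + RTT  ->  W >= (Ttrans + RTT) / Ttrans
(Ttrans + RTT) / Ttrans = 202 / 2 = 101
W_min = ceil(101) = 101

101


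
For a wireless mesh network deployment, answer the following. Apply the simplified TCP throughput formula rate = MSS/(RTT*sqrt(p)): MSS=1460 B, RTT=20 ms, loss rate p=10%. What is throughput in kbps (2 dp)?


Given: MSS = 1460 bytes, RTT = 20 ms, loss = 10%
RTT in seconds = 20 / 1000 = 0.02
Loss rate = 10% = 0.1
sqrt(loss) = sqrt(0.1) = 0.316227766017
Throughput (bytes/s) = 1460 / (0.02 * 0.316227766017) = 230846.2692
Throughput (kbps) = 230846.2692 * 8 / 1000 = 1846.770154 -> 1846.77 kbps (2 dp)

1846.77


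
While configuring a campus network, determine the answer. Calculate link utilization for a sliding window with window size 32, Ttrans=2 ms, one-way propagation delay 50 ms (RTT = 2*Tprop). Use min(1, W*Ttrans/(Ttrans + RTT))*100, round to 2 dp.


Given: W = 32, Ttrans = 2 ms, RTT = 100 ms (= 2 * Tprop, Tprop = 50 ms)
Cycle time = Ttrans + RTT = 2 + 100 = 102 ms (first packet sent until its ACK returns)
W * Ttrans = 32 * 2 = 64 ms of sending per cycle
W * Ttrans / (Ttrans + RTT) = 64 / 102 = 0.627451
U = min(1, 0.627451) = 0.627451
U% = 62.75%

62.75


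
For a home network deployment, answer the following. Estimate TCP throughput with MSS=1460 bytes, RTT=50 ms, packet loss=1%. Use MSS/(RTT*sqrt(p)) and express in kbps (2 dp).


Given: MSS = 1460 bytes, RTT = 50 ms, loss = 1%
RTT in seconds = 50 / 1000 = 0.05
Loss rate = 1% = 0.01
sqrt(loss) = sqrt(0.01) = 0.1
Throughput (bytes/s) = 1460 / (0.05 * 0.1) = 292000.0000
Throughput (kbps) = 292000.0000 * 8 / 1000 = 2336.000000 -> 2336.00 kbps (2 dp)

2336.00


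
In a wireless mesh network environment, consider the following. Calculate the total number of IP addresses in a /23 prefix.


Given: CIDR prefix /23
Host bits = 32 - 23 = 9
Total addresses = 2^9 = 512

512


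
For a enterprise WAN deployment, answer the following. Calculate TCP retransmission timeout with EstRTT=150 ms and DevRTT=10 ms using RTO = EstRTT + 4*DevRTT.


Given: EstRTT = 150 ms, DevRTT = 10 ms
Timeout = EstRTT + 4 * DevRTT
4 * DevRTT = 4 * 10 = 40
Timeout = 150 + 40 = 190 ms

190


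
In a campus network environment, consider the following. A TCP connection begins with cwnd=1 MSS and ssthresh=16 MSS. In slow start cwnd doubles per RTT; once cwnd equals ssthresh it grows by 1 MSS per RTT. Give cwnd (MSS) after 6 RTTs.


RTT 0: cwnd = 1 MSS (initial)
RTT 1: cwnd = 2 MSS (slow start, doubled)
RTT 2: cwnd = 4 MSS (slow start, doubled)
RTT 3: cwnd = 8 MSS (slow start, doubled)
RTT 4: cwnd = 16 MSS (slow start, doubled)
RTT 5: cwnd = 17 MSS (congestion avoidance, +1)
RTT 6: cwnd = 18 MSS (congestion avoidance, +1)

18


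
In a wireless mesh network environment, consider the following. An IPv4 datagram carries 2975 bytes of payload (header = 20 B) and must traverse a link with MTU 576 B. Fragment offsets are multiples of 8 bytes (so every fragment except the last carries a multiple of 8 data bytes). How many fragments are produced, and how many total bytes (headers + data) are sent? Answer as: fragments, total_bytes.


Max data per non-final fragment = floor((MTU - header)/8)*8 = floor((576 - 20)/8)*8 = floor(556/8)*8 = 552 B
Final fragment needs no 8-byte alignment: it can carry up to MTU - header = 556 B
Non-final fragments needed = ceil((payload - 556) / 552) = ceil(2419/552) = ceil(4.3822) = 5
Number of fragments = 5 + 1 = 6
Fragment sizes (data): 5 * 552 B + 215 B (last, 215 <= 556 OK)
Total bytes sent = payload + n_frags * header = 2975 + 6*20 = 2975 + 120 = 3095 B

6, 3095


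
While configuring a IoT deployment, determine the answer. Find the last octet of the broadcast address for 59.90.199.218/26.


Given: IP = 59.90.199.218, prefix = /26
Host bits = 32 - 26 = 6
Network last octet = 218 AND mask = 192
Host part size = 2^6 - 1 = 63
Broadcast last octet = 192 OR 63 = 255

255


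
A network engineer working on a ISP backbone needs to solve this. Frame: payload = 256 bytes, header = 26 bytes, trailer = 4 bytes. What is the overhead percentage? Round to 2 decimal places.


Given: payload = 256 B, header = 26 B, trailer = 4 B
Overhead bytes = header + trailer = 26 + 4 = 30
Total frame = payload + overhead = 256 + 30 = 286
Overhead % = 30 / 286 * 100 = 10.4895% -> 10.49% (2 dp)

10.49


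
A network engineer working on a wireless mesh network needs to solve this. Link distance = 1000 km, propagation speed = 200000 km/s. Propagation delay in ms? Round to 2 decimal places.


Given: distance = 1000 km, speed = 200000 km/s
Delay = distance / speed = 1000 / 200000 seconds
Delay in ms = 1000 * 1000 / 200000
Delay = 5.0000 ms
Rounded to 2 dp = 5.00 ms

5.00


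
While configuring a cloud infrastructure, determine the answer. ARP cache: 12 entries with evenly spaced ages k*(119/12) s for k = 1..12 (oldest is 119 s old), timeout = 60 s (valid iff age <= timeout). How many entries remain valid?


Ages are k * 119/12 s for k = 1..12 (spacing = 9.9167 s).
Entry k is valid iff k * 119/12 <= 60 iff k <= 12 * 60 / 119 = 6.0504
n_valid = floor(6.0504) = 6
(n_stale = 12 - 6 = 6)

6


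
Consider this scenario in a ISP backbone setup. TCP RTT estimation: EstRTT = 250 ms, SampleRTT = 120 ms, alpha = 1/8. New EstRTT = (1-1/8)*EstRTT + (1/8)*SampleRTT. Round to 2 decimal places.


Given: EstRTT = 250 ms, SampleRTT = 120 ms, alpha = 1/8
New EstRTT = (1 - alpha) * EstRTT + alpha * SampleRTT
(7/8) * 250 = 218.75
(1/8) * 120 = 15
New EstRTT = 218.75 + 15 = 233.75 ms -> 233.75 ms (2 dp)

233.75


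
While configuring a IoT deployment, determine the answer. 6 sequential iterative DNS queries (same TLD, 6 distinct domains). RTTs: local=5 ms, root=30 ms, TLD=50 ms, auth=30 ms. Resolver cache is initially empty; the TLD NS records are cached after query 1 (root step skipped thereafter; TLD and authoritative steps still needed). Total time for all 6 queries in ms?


Lookup 1 (cold cache): local + root + TLD + auth = 5 + 30 + 50 + 30 = 115 ms
Lookups 2..6 (TLD NS cached -> skip root; new domain -> still ask TLD and auth): local + TLD + auth = 5 + 50 + 30 = 85 ms each
Remaining 5 lookups: 5 * 85 = 425 ms
Total = 115 + 425 = 540 ms

540


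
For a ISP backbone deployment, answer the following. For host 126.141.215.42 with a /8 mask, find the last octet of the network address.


Given: IP = 126.141.215.42, prefix = /8
Subnet mask = 255.0.0.0
Last octet of IP: 42
Last octet of mask: 0
Network last octet = 42 AND 0 = 0

0


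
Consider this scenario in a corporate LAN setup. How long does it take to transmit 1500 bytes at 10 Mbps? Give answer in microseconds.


Given: packet = 1500 bytes, bandwidth = 10 Mbps
Packet in bits = 1500 * 8 = 12000 bits
Bandwidth = 10 * 10^6 = 10000000 bps
Time = 12000 / 10000000 seconds
Time in us = 12000 * 10^6 / 10000000 = 1200

1200


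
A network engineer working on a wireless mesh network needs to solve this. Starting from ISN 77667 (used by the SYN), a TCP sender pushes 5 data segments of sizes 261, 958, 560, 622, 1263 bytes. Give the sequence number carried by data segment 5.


The SYN occupies sequence number ISN = 77667, so the first data byte is ISN + 1 = 77668.
SEQ of data segment i = (ISN + 1) + sum of payload sizes of segments 1..i-1.
Segment 1: SEQ = 77668, payload = 261 bytes
Segment 2: SEQ = 77929, payload = 958 bytes
Segment 3: SEQ = 78887, payload = 560 bytes
Segment 4: SEQ = 79447, payload = 622 bytes
Segment 5: SEQ = 80069, payload = 1263 bytes
SEQ of segment 5 = 77668 + 261 + 958 + 560 + 622 = 80069

80069


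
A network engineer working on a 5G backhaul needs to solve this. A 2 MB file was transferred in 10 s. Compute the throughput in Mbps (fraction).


Given: file = 2 MB, time = 10 s
File in Mb = 2 * 8 = 16 Mb
Throughput = 16 / 10 Mbps
Throughput = 8/5 Mbps

8/5


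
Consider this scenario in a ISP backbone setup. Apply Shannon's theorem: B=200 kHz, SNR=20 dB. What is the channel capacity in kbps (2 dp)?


Given: B = 200 kHz, SNR = 20 dB
SNR linear = 10^(20/10) = 100
1 + SNR = 101
log2(101) = 6.6582114828
C = 200 * 1000 * 6.6582114828 = 1331642.2966 bps
C = 1331.642297 kbps -> 1331.64 kbps (2 dp)

1331.64


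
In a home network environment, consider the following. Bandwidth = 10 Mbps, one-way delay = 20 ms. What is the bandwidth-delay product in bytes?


Given: bandwidth = 10 Mbps, delay = 20 ms
BDP in bits = 10 * 10^6 * 20 / 1000
BDP in bits = 200000
BDP in bytes = 200000 / 8 = 25000

25000


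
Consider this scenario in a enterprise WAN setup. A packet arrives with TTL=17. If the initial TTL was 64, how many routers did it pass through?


Given: initial TTL = 64, received TTL = 17
Hops = initial TTL - received TTL
Hops = 64 - 17 = 47

47


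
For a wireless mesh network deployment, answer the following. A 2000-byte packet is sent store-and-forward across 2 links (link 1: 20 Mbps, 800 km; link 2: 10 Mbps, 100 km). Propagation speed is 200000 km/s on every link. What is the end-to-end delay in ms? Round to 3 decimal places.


Packet = 2000 bytes = 16000 bits. Store-and-forward: sum (t_trans + t_prop) per link.
Link 1: t_trans = 16000/(20*10^6) s = 0.8000 ms; t_prop = 800/200000 s = 4.0000 ms; subtotal = 4.8000 ms
Link 2: t_trans = 16000/(10*10^6) s = 1.6000 ms; t_prop = 100/200000 s = 0.5000 ms; subtotal = 2.1000 ms
End-to-end = 4.8000 + 2.1000 = 6.9000 ms -> 6.900 ms (3 dp)

6.900


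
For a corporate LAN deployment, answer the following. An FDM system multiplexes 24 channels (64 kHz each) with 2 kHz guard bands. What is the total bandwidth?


Given: 24 channels, 64 kHz each, guard = 2 kHz
Channel bandwidth = 24 * 64 = 1536 kHz
Guard bands = 23 gaps * 2 kHz = 46 kHz
Total = 1536 + 46 = 1582 kHz

1582


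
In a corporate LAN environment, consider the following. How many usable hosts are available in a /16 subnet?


Given: subnet mask /16
Host bits = 32 - 16 = 16
Total addresses = 2^16 = 65536
Usable hosts = 65536 - 2 (network + broadcast) = 65534

65534


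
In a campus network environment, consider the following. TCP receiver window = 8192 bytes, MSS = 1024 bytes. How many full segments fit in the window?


Given: RWND = 8192 bytes, MSS = 1024 bytes
Full segments = floor(RWND / MSS)
Full segments = floor(8192 / 1024)
Full segments = floor(8.0) = 8

8


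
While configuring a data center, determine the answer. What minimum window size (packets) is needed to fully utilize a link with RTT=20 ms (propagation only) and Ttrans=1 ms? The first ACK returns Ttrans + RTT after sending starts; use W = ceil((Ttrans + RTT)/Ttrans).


Given: Ttrans = 1 ms, RTT = 20 ms (= 2 * Tprop, Tprop = 10 ms)
Time until first ACK returns = Ttrans + RTT = 1 + 20 = 21 ms
Need W * Ttrans >= Ttrans + RTT  ->  W >= (Ttrans + RTT) / Ttrans
(Ttrans + RTT) / Ttrans = 21 / 1 = 21
W_min = ceil(21) = 21

21


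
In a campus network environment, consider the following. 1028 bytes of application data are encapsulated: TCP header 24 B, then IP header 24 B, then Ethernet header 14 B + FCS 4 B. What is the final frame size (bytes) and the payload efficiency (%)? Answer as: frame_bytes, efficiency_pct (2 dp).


TCP segment = 1028 + 24 = 1052 B
IP packet = 1052 + 24 = 1076 B
Ethernet frame = 1076 + 14 + 4 = 1094 B
Efficiency = app / frame = 1028 / 1094 = 0.939671 = 93.9671% -> 93.97% (2 dp)

1094, 93.97


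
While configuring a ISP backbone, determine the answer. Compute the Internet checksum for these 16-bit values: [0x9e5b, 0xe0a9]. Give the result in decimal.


Given words: [0x9e5b, 0xe0a9]
Step 1: Sum all words
Raw sum = 40539 + 57513 = 98052
Step 2: Fold carry: (32516 + 1) = 32517
One's complement = ~32517 & 0xFFFF = 33018

33018


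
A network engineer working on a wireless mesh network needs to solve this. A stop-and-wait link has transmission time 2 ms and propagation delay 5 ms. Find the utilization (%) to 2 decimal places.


Given: Ttrans = 2 ms, Tprop = 5 ms
RTT = 2 * Tprop = 2 * 5 = 10 ms
U = Ttrans / (Ttrans + RTT)
U = 2 / (2 + 10)
U = 2 / 12 = 0.166667
U% = 16.67%

16.67


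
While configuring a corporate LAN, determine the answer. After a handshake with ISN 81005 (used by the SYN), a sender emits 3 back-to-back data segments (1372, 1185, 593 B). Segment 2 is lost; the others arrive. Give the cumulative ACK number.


SYN uses sequence number 81005; first data byte = ISN + 1 = 81006.
Segment 1: SEQ = 81006, len = 1372 B, covers [81006, 82377]
Segment 2: SEQ = 82378, len = 1185 B, covers [82378, 83562] [LOST]
Segment 3: SEQ = 83563, len = 593 B, covers [83563, 84155]
In-order data received: bytes [81006, 82377] (segments 1..1).
Segment 2 missing -> gap begins at byte 82378; later segments buffered out of order.
Cumulative ACK = next expected in-order byte = 81006 + 1372 = 82378

82378


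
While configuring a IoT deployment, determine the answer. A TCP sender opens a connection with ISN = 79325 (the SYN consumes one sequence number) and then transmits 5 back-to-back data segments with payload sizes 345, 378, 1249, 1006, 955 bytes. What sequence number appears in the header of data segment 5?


The SYN occupies sequence number ISN = 79325, so the first data byte is ISN + 1 = 79326.
SEQ of data segment i = (ISN + 1) + sum of payload sizes of segments 1..i-1.
Segment 1: SEQ = 79326, payload = 345 bytes
Segment 2: SEQ = 79671, payload = 378 bytes
Segment 3: SEQ = 80049, payload = 1249 bytes
Segment 4: SEQ = 81298, payload = 1006 bytes
Segment 5: SEQ = 82304, payload = 955 bytes
SEQ of segment 5 = 79326 + 345 + 378 + 1249 + 1006 = 82304

82304


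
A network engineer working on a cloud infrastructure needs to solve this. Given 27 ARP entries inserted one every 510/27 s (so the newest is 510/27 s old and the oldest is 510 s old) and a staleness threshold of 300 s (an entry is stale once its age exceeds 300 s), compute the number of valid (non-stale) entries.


Ages are k * 510/27 s for k = 1..27 (spacing = 18.8889 s).
Entry k is valid iff k * 510/27 <= 300 iff k <= 27 * 300 / 510 = 15.8824
n_valid = floor(15.8824) = 15
(n_stale = 27 - 15 = 12)

15


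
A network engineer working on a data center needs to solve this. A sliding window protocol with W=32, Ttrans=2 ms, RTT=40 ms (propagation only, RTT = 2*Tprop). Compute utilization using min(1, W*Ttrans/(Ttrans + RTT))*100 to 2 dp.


Given: W = 32, Ttrans = 2 ms, RTT = 40 ms (= 2 * Tprop, Tprop = 20 ms)
Cycle time = Ttrans + RTT = 2 + 40 = 42 ms (first packet sent until its ACK returns)
W * Ttrans = 32 * 2 = 64 ms of sending per cycle
W * Ttrans / (Ttrans + RTT) = 64 / 42 = 1.523810
U = min(1, 1.523810) = 1.000000
U% = 100.00%

100.00


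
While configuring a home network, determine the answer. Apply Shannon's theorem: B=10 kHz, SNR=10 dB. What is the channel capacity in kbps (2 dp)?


Given: B = 10 kHz, SNR = 10 dB
SNR linear = 10^(10/10) = 10
1 + SNR = 11
log2(11) = 3.4594316186
C = 10 * 1000 * 3.4594316186 = 34594.3162 bps
C = 34.594316 kbps -> 34.59 kbps (2 dp)

34.59


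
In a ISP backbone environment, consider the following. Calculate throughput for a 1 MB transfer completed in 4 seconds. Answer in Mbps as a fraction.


Given: file = 1 MB, time = 4 s
File in Mb = 1 * 8 = 8 Mb
Throughput = 8 / 4 Mbps
Throughput = 2 Mbps

2


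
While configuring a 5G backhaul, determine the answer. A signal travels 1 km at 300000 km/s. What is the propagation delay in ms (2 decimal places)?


Given: distance = 1 km, speed = 300000 km/s
Delay = distance / speed = 1 / 300000 seconds
Delay in ms = 1 * 1000 / 300000
Delay = 0.0033 ms
Rounded to 2 dp = 0.00 ms

0.00


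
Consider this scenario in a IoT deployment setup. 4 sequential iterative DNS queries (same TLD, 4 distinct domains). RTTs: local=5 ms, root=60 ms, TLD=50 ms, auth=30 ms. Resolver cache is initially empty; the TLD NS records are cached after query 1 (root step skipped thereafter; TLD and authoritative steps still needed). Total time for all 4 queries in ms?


Lookup 1 (cold cache): local + root + TLD + auth = 5 + 60 + 50 + 30 = 145 ms
Lookups 2..4 (TLD NS cached -> skip root; new domain -> still ask TLD and auth): local + TLD + auth = 5 + 50 + 30 = 85 ms each
Remaining 3 lookups: 3 * 85 = 255 ms
Total = 145 + 255 = 400 ms

400


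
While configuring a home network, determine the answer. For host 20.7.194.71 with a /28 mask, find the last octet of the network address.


Given: IP = 20.7.194.71, prefix = /28
Subnet mask = 255.255.255.240
Last octet of IP: 71
Last octet of mask: 240
Network last octet = 71 AND 240 = 64

64


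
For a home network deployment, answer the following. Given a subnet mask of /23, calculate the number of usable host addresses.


Given: subnet mask /23
Host bits = 32 - 23 = 9
Total addresses = 2^9 = 512
Usable hosts = 512 - 2 (network + broadcast) = 510

510


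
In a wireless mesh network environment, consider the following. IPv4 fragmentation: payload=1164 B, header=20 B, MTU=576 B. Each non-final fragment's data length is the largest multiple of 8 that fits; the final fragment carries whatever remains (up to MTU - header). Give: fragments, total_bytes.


Max data per non-final fragment = floor((MTU - header)/8)*8 = floor((576 - 20)/8)*8 = floor(556/8)*8 = 552 B
Final fragment needs no 8-byte alignment: it can carry up to MTU - header = 556 B
Non-final fragments needed = ceil((payload - 556) / 552) = ceil(608/552) = ceil(1.1014) = 2
Number of fragments = 2 + 1 = 3
Fragment sizes (data): 2 * 552 B + 60 B (last, 60 <= 556 OK)
Total bytes sent = payload + n_frags * header = 1164 + 3*20 = 1164 + 60 = 1224 B

3, 1224


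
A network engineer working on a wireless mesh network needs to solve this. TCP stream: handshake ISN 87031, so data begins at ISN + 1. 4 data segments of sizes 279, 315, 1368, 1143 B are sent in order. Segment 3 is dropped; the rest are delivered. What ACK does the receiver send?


SYN uses sequence number 87031; first data byte = ISN + 1 = 87032.
Segment 1: SEQ = 87032, len = 279 B, covers [87032, 87310]
Segment 2: SEQ = 87311, len = 315 B, covers [87311, 87625]
Segment 3: SEQ = 87626, len = 1368 B, covers [87626, 88993] [LOST]
Segment 4: SEQ = 88994, len = 1143 B, covers [88994, 90136]
In-order data received: bytes [87032, 87625] (segments 1..2).
Segment 3 missing -> gap begins at byte 87626; later segments buffered out of order.
Cumulative ACK = next expected in-order byte = 87032 + 279 + 315 = 87626

87626


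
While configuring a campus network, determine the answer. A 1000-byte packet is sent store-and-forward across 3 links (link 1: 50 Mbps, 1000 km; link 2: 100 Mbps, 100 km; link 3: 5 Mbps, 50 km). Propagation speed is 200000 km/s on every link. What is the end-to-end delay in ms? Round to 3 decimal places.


Packet = 1000 bytes = 8000 bits. Store-and-forward: sum (t_trans + t_prop) per link.
Link 1: t_trans = 8000/(50*10^6) s = 0.1600 ms; t_prop = 1000/200000 s = 5.0000 ms; subtotal = 5.1600 ms
Link 2: t_trans = 8000/(100*10^6) s = 0.0800 ms; t_prop = 100/200000 s = 0.5000 ms; subtotal = 0.5800 ms
Link 3: t_trans = 8000/(5*10^6) s = 1.6000 ms; t_prop = 50/200000 s = 0.2500 ms; subtotal = 1.8500 ms
End-to-end = 5.1600 + 0.5800 + 1.8500 = 7.5900 ms -> 7.590 ms (3 dp)

7.590


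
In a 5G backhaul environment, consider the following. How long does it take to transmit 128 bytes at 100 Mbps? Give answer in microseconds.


Given: packet = 128 bytes, bandwidth = 100 Mbps
Packet in bits = 128 * 8 = 1024 bits
Bandwidth = 100 * 10^6 = 100000000 bps
Time = 1024 / 100000000 seconds
Time in us = 1024 * 10^6 / 100000000 = 10.24

10.24


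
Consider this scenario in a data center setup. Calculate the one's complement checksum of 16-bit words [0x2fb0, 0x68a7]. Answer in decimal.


Given words: [0x2fb0, 0x68a7]
Step 1: Sum all words
Raw sum = 12208 + 26791 = 38999
One's complement = ~38999 & 0xFFFF = 26536

26536


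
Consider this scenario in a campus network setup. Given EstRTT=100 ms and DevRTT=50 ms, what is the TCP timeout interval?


Given: EstRTT = 100 ms, DevRTT = 50 ms
Timeout = EstRTT + 4 * DevRTT
4 * DevRTT = 4 * 50 = 200
Timeout = 100 + 200 = 300 ms

300


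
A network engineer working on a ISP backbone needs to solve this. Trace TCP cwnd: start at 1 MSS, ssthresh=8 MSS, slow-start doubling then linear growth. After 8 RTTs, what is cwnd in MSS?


RTT 0: cwnd = 1 MSS (initial)
RTT 1: cwnd = 2 MSS (slow start, doubled)
RTT 2: cwnd = 4 MSS (slow start, doubled)
RTT 3: cwnd = 8 MSS (slow start, doubled)
RTT 4: cwnd = 9 MSS (congestion avoidance, +1)
RTT 5: cwnd = 10 MSS (congestion avoidance, +1)
RTT 6: cwnd = 11 MSS (congestion avoidance, +1)
RTT 7: cwnd = 12 MSS (congestion avoidance, +1)
RTT 8: cwnd = 13 MSS (congestion avoidance, +1)

13


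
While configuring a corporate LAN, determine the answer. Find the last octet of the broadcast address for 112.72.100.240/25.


Given: IP = 112.72.100.240, prefix = /25
Host bits = 32 - 25 = 7
Network last octet = 240 AND mask = 128
Host part size = 2^7 - 1 = 127
Broadcast last octet = 128 OR 127 = 255

255


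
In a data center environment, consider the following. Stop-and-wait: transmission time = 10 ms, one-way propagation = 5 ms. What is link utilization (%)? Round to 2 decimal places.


Given: Ttrans = 10 ms, Tprop = 5 ms
RTT = 2 * Tprop = 2 * 5 = 10 ms
U = Ttrans / (Ttrans + RTT)
U = 10 / (10 + 10)
U = 10 / 20 = 0.5
U% = 50.00%

50.00


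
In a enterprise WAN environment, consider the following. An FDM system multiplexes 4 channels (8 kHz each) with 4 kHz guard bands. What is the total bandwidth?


Given: 4 channels, 8 kHz each, guard = 4 kHz
Channel bandwidth = 4 * 8 = 32 kHz
Guard bands = 3 gaps * 4 kHz = 12 kHz
Total = 32 + 12 = 44 kHz

44


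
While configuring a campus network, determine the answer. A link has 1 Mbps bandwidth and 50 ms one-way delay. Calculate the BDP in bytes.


Given: bandwidth = 1 Mbps, delay = 50 ms
BDP in bits = 1 * 10^6 * 50 / 1000
BDP in bits = 50000
BDP in bytes = 50000 / 8 = 6250

6250


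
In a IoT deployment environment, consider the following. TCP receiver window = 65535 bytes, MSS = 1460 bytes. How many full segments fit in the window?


Given: RWND = 65535 bytes, MSS = 1460 bytes
Full segments = floor(RWND / MSS)
Full segments = floor(65535 / 1460)
Full segments = floor(44.887) = 44

44


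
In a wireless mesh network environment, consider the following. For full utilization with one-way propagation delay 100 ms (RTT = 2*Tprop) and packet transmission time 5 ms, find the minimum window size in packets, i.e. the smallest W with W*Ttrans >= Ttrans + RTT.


Given: Ttrans = 5 ms, RTT = 200 ms (= 2 * Tprop, Tprop = 100 ms)
Time until first ACK returns = Ttrans + RTT = 5 + 200 = 205 ms
Need W * Ttrans >= Ttrans + RTT  ->  W >= (Ttrans + RTT) / Ttrans
(Ttrans + RTT) / Ttrans = 205 / 5 = 41
W_min = ceil(41) = 41

41


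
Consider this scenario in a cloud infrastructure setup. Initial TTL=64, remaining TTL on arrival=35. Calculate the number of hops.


Given: initial TTL = 64, received TTL = 35
Hops = initial TTL - received TTL
Hops = 64 - 35 = 29

29


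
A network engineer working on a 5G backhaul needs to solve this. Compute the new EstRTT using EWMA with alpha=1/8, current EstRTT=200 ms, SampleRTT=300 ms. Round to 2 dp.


Given: EstRTT = 200 ms, SampleRTT = 300 ms, alpha = 1/8
New EstRTT = (1 - alpha) * EstRTT + alpha * SampleRTT
(7/8) * 200 = 175
(1/8) * 300 = 37.5
New EstRTT = 175 + 37.5 = 212.5 ms -> 212.50 ms (2 dp)

212.50


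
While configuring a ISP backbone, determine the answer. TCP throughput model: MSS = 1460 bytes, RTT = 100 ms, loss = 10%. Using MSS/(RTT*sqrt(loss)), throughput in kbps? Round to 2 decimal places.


Given: MSS = 1460 bytes, RTT = 100 ms, loss = 10%
RTT in seconds = 100 / 1000 = 0.1
Loss rate = 10% = 0.1
sqrt(loss) = sqrt(0.1) = 0.316227766017
Throughput (bytes/s) = 1460 / (0.1 * 0.316227766017) = 46169.2538
Throughput (kbps) = 46169.2538 * 8 / 1000 = 369.354031 -> 369.35 kbps (2 dp)

369.35


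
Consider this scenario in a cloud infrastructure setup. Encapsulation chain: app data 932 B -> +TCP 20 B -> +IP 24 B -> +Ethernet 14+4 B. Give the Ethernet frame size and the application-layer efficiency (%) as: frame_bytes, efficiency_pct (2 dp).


TCP segment = 932 + 20 = 952 B
IP packet = 952 + 24 = 976 B
Ethernet frame = 976 + 14 + 4 = 994 B
Efficiency = app / frame = 932 / 994 = 0.937626 = 93.7626% -> 93.76% (2 dp)

994, 93.76


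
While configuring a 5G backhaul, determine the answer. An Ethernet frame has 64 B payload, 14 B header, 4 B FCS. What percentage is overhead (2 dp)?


Given: payload = 64 B, header = 14 B, trailer = 4 B
Overhead bytes = header + trailer = 14 + 4 = 18
Total frame = payload + overhead = 64 + 18 = 82
Overhead % = 18 / 82 * 100 = 21.9512% -> 21.95% (2 dp)

21.95


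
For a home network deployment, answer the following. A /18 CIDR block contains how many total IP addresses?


Given: CIDR prefix /18
Host bits = 32 - 18 = 14
Total addresses = 2^14 = 16384

16384


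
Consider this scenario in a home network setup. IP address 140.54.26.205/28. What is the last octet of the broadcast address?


Given: IP = 140.54.26.205, prefix = /28
Host bits = 32 - 28 = 4
Network last octet = 205 AND mask = 192
Host part size = 2^4 - 1 = 15
Broadcast last octet = 192 OR 15 = 207

207


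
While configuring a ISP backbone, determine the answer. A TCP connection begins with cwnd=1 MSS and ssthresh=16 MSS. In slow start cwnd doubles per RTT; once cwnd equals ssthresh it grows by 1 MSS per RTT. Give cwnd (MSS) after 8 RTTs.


RTT 0: cwnd = 1 MSS (initial)
RTT 1: cwnd = 2 MSS (slow start, doubled)
RTT 2: cwnd = 4 MSS (slow start, doubled)
RTT 3: cwnd = 8 MSS (slow start, doubled)
RTT 4: cwnd = 16 MSS (slow start, doubled)
RTT 5: cwnd = 17 MSS (congestion avoidance, +1)
RTT 6: cwnd = 18 MSS (congestion avoidance, +1)
RTT 7: cwnd = 19 MSS (congestion avoidance, +1)
RTT 8: cwnd = 20 MSS (congestion avoidance, +1)

20


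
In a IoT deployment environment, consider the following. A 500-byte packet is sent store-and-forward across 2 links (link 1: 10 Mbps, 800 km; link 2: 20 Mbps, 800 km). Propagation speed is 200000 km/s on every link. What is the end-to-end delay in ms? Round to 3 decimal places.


Packet = 500 bytes = 4000 bits. Store-and-forward: sum (t_trans + t_prop) per link.
Link 1: t_trans = 4000/(10*10^6) s = 0.4000 ms; t_prop = 800/200000 s = 4.0000 ms; subtotal = 4.4000 ms
Link 2: t_trans = 4000/(20*10^6) s = 0.2000 ms; t_prop = 800/200000 s = 4.0000 ms; subtotal = 4.2000 ms
End-to-end = 4.4000 + 4.2000 = 8.6000 ms -> 8.600 ms (3 dp)

8.600


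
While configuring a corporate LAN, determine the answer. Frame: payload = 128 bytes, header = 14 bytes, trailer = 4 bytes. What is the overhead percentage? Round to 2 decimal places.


Given: payload = 128 B, header = 14 B, trailer = 4 B
Overhead bytes = header + trailer = 14 + 4 = 18
Total frame = payload + overhead = 128 + 18 = 146
Overhead % = 18 / 146 * 100 = 12.3288% -> 12.33% (2 dp)

12.33


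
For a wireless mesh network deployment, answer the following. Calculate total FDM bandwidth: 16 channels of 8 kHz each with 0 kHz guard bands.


Given: 16 channels, 8 kHz each, guard = 0 kHz
Channel bandwidth = 16 * 8 = 128 kHz
Guard bands = 15 gaps * 0 kHz = 0 kHz
Total = 128 + 0 = 128 kHz

128


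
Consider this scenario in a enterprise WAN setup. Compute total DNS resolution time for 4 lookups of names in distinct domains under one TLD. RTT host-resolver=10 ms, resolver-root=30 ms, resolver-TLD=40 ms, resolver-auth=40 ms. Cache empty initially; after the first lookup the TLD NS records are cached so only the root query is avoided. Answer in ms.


Lookup 1 (cold cache): local + root + TLD + auth = 10 + 30 + 40 + 40 = 120 ms
Lookups 2..4 (TLD NS cached -> skip root; new domain -> still ask TLD and auth): local + TLD + auth = 10 + 40 + 40 = 90 ms each
Remaining 3 lookups: 3 * 90 = 270 ms
Total = 120 + 270 = 390 ms

390


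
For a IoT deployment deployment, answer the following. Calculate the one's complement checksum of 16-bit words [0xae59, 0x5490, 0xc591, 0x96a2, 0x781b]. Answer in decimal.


Given words: [0xae59, 0x5490, 0xc591, 0x96a2, 0x781b]
Step 1: Sum all words
Raw sum = 44633 + 21648 + 50577 + 38562 + 30747 = 186167
Step 2: Fold carry: (55095 + 2) = 55097
One's complement = ~55097 & 0xFFFF = 10438

10438


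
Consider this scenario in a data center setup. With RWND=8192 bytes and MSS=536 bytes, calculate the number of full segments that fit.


Given: RWND = 8192 bytes, MSS = 536 bytes
Full segments = floor(RWND / MSS)
Full segments = floor(8192 / 536)
Full segments = floor(15.2836) = 15

15


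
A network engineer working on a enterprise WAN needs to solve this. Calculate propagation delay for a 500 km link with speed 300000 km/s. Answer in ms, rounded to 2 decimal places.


Given: distance = 500 km, speed = 300000 km/s
Delay = distance / speed = 500 / 300000 seconds
Delay in ms = 500 * 1000 / 300000
Delay = 1.6667 ms
Rounded to 2 dp = 1.67 ms

1.67


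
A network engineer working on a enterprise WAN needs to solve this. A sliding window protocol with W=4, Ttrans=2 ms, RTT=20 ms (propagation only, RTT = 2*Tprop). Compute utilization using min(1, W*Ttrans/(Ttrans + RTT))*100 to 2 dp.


Given: W = 4, Ttrans = 2 ms, RTT = 20 ms (= 2 * Tprop, Tprop = 10 ms)
Cycle time = Ttrans + RTT = 2 + 20 = 22 ms (first packet sent until its ACK returns)
W * Ttrans = 4 * 2 = 8 ms of sending per cycle
W * Ttrans / (Ttrans + RTT) = 8 / 22 = 0.363636
U = min(1, 0.363636) = 0.363636
U% = 36.36%

36.36


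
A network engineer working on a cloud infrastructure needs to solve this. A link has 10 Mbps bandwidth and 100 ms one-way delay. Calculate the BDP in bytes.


Given: bandwidth = 10 Mbps, delay = 100 ms
BDP in bits = 10 * 10^6 * 100 / 1000
BDP in bits = 1000000
BDP in bytes = 1000000 / 8 = 125000

125000


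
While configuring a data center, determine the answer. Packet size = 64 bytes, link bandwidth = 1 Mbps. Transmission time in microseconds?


Given: packet = 64 bytes, bandwidth = 1 Mbps
Packet in bits = 64 * 8 = 512 bits
Bandwidth = 1 * 10^6 = 1000000 bps
Time = 512 / 1000000 seconds
Time in us = 512 * 10^6 / 1000000 = 512

512


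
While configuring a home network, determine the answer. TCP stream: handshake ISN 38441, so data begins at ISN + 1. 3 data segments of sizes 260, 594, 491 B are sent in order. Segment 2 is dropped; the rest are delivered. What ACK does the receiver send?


SYN uses sequence number 38441; first data byte = ISN + 1 = 38442.
Segment 1: SEQ = 38442, len = 260 B, covers [38442, 38701]
Segment 2: SEQ = 38702, len = 594 B, covers [38702, 39295] [LOST]
Segment 3: SEQ = 39296, len = 491 B, covers [39296, 39786]
In-order data received: bytes [38442, 38701] (segments 1..1).
Segment 2 missing -> gap begins at byte 38702; later segments buffered out of order.
Cumulative ACK = next expected in-order byte = 38442 + 260 = 38702

38702
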